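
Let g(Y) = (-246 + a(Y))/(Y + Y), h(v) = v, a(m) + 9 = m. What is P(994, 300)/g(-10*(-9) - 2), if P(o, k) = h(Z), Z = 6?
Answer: -1056/167 ≈ -6.3234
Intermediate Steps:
a(m) = -9 + m
P(o, k) = 6
g(Y) = (-255 + Y)/(2*Y) (g(Y) = (-246 + (-9 + Y))/(Y + Y) = (-255 + Y)/((2*Y)) = (-255 + Y)*(1/(2*Y)) = (-255 + Y)/(2*Y))
P(994, 300)/g(-10*(-9) - 2) = 6/(((-255 + (-10*(-9) - 2))/(2*(-10*(-9) - 2)))) = 6/(((-255 + (90 - 2))/(2*(90 - 2)))) = 6/(((½)*(-255 + 88)/88)) = 6/(((½)*(1/88)*(-167))) = 6/(-167/176) = 6*(-176/167) = -1056/167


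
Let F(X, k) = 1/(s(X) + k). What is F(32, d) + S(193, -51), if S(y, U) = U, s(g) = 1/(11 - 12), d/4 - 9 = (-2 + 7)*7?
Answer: -8924/175 ≈ -50.994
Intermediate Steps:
d = 176 (d = 36 + 4*((-2 + 7)*7) = 36 + 4*(5*7) = 36 + 4*35 = 36 + 140 = 176)
s(g) = -1 (s(g) = 1/(-1) = -1)
F(X, k) = 1/(-1 + k)
F(32, d) + S(193, -51) = 1/(-1 + 176) - 51 = 1/175 - 51 = -8924/175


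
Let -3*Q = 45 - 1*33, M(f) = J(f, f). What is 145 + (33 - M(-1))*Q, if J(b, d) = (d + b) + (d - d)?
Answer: 5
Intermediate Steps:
J(b, d) = b + d (J(b, d) = (b + d) + 0 = b + d)
M(f) = 2*f (M(f) = f + f = 2*f)
Q = -4 (Q = -(45 - 1*33)/3 = -(45 - 33)/3 = -⅓*12 = -4)
145 + (33 - M(-1))*Q = 145 + (33 - 2*(-1))*(-4) = 145 + (33 - 1*(-2))*(-4) = 145 + (33 + 2)*(-4) = 145 + 35*(-4) = 145 - 140 = 5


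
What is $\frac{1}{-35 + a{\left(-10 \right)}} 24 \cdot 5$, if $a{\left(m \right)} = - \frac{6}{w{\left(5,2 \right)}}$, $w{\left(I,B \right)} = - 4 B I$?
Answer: $- \frac{2400}{697} \approx -3.4433$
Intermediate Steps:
$w{\left(I,B \right)} = - 4 B I$
$a{\left(m \right)} = \frac{3}{20}$ ($a{\left(m \right)} = - \frac{6}{\left(-4\right) 2 \cdot 5} = - \frac{6}{-40} = \left(-6\right) \left(- \frac{1}{40}\right) = \frac{3}{20}$)
$\frac{1}{-35 + a{\left(-10 \right)}} 24 \cdot 5 = \frac{1}{-35 + \frac{3}{20}} \cdot 24 \cdot 5 = \frac{1}{- \frac{697}{20}} \cdot 24 \cdot 5 = \left(- \frac{20}{697}\right) 24 \cdot 5 = \left(- \frac{480}{697}\right) 5 = - \frac{2400}{697}$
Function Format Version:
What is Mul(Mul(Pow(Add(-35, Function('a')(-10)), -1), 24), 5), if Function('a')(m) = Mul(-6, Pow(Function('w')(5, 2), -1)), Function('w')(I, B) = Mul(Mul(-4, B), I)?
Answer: Rational(-2400, 697) ≈ -3.4433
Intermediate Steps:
Function('w')(I, B) = Mul(-4, B, I)
Function('a')(m) = Rational(3, 20) (Function('a')(m) = Mul(-6, Pow(Mul(-4, 2, 5), -1)) = Mul(-6, Pow(-40, -1)) = Mul(-6, Rational(-1, 40)) = Rational(3, 20))
Mul(Mul(Pow(Add(-35, Function('a')(-10)), -1), 24), 5) = Mul(Mul(Pow(Add(-35, Rational(3, 20)), -1), 24), 5) = Mul(Mul(Pow(Rational(-697, 20), -1), 24), 5) = Mul(Mul(Rational(-20, 697), 24), 5) = Mul(Rational(-480, 697), 5) = Rational(-2400, 697)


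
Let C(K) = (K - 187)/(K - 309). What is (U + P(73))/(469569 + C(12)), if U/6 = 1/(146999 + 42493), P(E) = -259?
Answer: -2429381889/4404494189776 ≈ -0.00055157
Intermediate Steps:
U = 1/31582 (U = 6/(146999 + 42493) = 6/189492 = 6*(1/189492) = 1/31582 ≈ 3.1664e-5)
C(K) = (-187 + K)/(-309 + K)
(U + P(73))/(469569 + C(12)) = (1/31582 - 259)/(469569 + (-187 + 12)/(-309 + 12)) = -8179737/(31582*(469569 - 175/(-297))) = -8179737/(31582*(469569 - 1/297*(-175))) = -8179737/(31582*(469569 + 175/297)) = -8179737/(31582*139462168/297) = -8179737/31582*297/139462168 = -2429381889/4404494189776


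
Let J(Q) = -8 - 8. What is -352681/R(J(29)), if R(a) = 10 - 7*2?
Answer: 352681/4 ≈ 88170.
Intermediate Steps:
J(Q) = -16
R(a) = -4 (R(a) = 10 - 14 = -4)
-352681/R(J(29)) = -352681/(-4) = -352681*(-¼) = 352681/4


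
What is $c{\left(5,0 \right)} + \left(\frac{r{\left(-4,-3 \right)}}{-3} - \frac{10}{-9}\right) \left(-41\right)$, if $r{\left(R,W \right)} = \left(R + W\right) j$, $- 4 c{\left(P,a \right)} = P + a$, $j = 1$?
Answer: $- \frac{5129}{36} \approx -142.47$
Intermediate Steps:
$c{\left(P,a \right)} = - \frac{P}{4} - \frac{a}{4}$ ($c{\left(P,a \right)} = - \frac{P + a}{4} = - \frac{P}{4} - \frac{a}{4}$)
$r{\left(R,W \right)} = R + W$ ($r{\left(R,W \right)} = \left(R + W\right) 1 = R + W$)
$c{\left(5,0 \right)} + \left(\frac{r{\left(-4,-3 \right)}}{-3} - \frac{10}{-9}\right) \left(-41\right) = \left(\left(- \frac{1}{4}\right) 5 - 0\right) + \left(\frac{-4 - 3}{-3} - \frac{10}{-9}\right) \left(-41\right) = \left(- \frac{5}{4} + 0\right) + \left(\left(-7\right) \left(- \frac{1}{3}\right) - - \frac{10}{9}\right) \left(-41\right) = - \frac{5}{4} + \left(\frac{7}{3} + \frac{10}{9}\right) \left(-41\right) = - \frac{5}{4} + \frac{31}{9} \left(-41\right) = - \frac{5}{4} - \frac{1271}{9} = - \frac{5129}{36}$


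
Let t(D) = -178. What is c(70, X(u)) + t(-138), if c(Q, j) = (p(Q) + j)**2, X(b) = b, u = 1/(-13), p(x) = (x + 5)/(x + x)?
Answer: -23556399/132496 ≈ -177.79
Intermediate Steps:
p(x) = (5 + x)/(2*x) (p(x) = (5 + x)/((2*x)) = (5 + x)*(1/(2*x)) = (5 + x)/(2*x))
u = -1/13 ≈ -0.076923
c(Q, j) = (j + (5 + Q)/(2*Q))**2 (c(Q, j) = ((5 + Q)/(2*Q) + j)**2 = (j + (5 + Q)/(2*Q))**2)
c(70, X(u)) + t(-138) = (1/4)*(5 + 70 + 2*70*(-1/13))**2/70**2 - 178 = (1/4)*(1/4900)*(5 + 70 - 140/13)**2 - 178 = (1/4)*(1/4900)*(835/13)**2 - 178 = (1/4)*(1/4900)*(697225/169) - 178 = 27889/132496 - 178 = -23556399/132496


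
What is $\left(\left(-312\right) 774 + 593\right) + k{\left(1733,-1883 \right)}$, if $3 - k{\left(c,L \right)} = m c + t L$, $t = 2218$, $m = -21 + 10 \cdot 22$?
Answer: $3590735$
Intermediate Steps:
$m = 199$ ($m = -21 + 220 = 199$)
$k{\left(c,L \right)} = 3 - 2218 L - 199 c$ ($k{\left(c,L \right)} = 3 - \left(199 c + 2218 L\right) = 3 - 2218 L - 199 c$)
$\left(\left(-312\right) 774 + 593\right) + k{\left(1733,-1883 \right)} = \left(\left(-312\right) 774 + 593\right) - -3831630 = \left(-241488 + 593\right) + \left(3 + 4176494 - 344867\right) = -240895 + 3831630 = 3590735$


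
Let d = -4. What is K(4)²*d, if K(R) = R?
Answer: -64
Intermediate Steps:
K(4)²*d = 4²*(-4) = 16*(-4) = -64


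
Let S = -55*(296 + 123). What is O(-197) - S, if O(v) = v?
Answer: 22848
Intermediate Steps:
S = -23045 (S = -55*419 = -23045)
O(-197) - S = -197 - 1*(-23045) = -197 + 23045 = 22848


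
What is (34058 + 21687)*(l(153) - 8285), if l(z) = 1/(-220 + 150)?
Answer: -6465873699/14 ≈ -4.6185e+8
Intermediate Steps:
l(z) = -1/70 (l(z) = 1/(-70) = -1/70)
(34058 + 21687)*(l(153) - 8285) = (34058 + 21687)*(-1/70 - 8285) = 55745*(-579951/70) = -6465873699/14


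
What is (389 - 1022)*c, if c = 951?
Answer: -601983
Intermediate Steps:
(389 - 1022)*c = (389 - 1022)*951 = -633*951 = -601983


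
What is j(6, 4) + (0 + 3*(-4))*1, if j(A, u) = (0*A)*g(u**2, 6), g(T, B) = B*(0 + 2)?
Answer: -12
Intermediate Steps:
g(T, B) = 2*B (g(T, B) = B*2 = 2*B)
j(A, u) = 0 (j(A, u) = (0*A)*(2*6) = 0*12 = 0)
j(6, 4) + (0 + 3*(-4))*1 = 0 + (0 + 3*(-4))*1 = 0 + (0 - 12)*1 = 0 - 12*1 = 0 - 12 = -12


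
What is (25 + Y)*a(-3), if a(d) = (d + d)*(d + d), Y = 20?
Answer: 1620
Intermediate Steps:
a(d) = 4*d**2 (a(d) = (2*d)*(2*d) = 4*d**2)
(25 + Y)*a(-3) = (25 + 20)*(4*(-3)**2) = 45*(4*9) = 45*36 = 1620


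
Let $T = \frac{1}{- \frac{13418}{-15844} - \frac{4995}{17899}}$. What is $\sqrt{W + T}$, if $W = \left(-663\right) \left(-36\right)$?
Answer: $\frac{\sqrt{154735830547007415746}}{80514001} \approx 154.5$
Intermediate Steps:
$W = 23868$
$T = \frac{141795878}{80514001}$ ($T = \frac{1}{\left(-13418\right) \left(- \frac{1}{15844}\right) - \frac{4995}{17899}} = \frac{1}{\frac{6709}{7922} - \frac{4995}{17899}} = \frac{1}{\frac{80514001}{141795878}} = \frac{141795878}{80514001} \approx 1.7611$)
$\sqrt{W + T} = \sqrt{23868 + \frac{141795878}{80514001}} = \sqrt{\frac{1921849971746}{80514001}} = \frac{\sqrt{154735830547007415746}}{80514001}$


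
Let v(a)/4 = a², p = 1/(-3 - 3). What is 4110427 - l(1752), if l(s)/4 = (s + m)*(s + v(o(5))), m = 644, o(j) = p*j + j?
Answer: -120116669/9 ≈ -1.3346e+7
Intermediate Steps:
p = -⅙ (p = 1/(-6) = -⅙ ≈ -0.16667)
o(j) = 5*j/6 (o(j) = -j/6 + j = 5*j/6)
v(a) = 4*a²
l(s) = 4*(644 + s)*(625/9 + s) (l(s) = 4*((s + 644)*(s + 4*((⅚)*5)²)) = 4*((644 + s)*(s + 4*(25/6)²)) = 4*((644 + s)*(s + 4*(625/36))) = 4*((644 + s)*(s + 625/9)) = 4*((644 + s)*(625/9 + s)) = 4*(644 + s)*(625/9 + s))
4110427 - l(1752) = 4110427 - (1610000/9 + 4*1752² + (25684/9)*1752) = 4110427 - (1610000/9 + 4*3069504 + 14999456/3) = 4110427 - (1610000/9 + 12278016 + 14999456/3) = 4110427 - 1*157110512/9 = 4110427 - 157110512/9 = -120116669/9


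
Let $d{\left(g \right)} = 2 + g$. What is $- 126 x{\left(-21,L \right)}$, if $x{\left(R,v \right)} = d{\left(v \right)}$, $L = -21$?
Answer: $2394$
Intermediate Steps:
$x{\left(R,v \right)} = 2 + v$
$- 126 x{\left(-21,L \right)} = - 126 \left(2 - 21\right) = \left(-126\right) \left(-19\right) = 2394$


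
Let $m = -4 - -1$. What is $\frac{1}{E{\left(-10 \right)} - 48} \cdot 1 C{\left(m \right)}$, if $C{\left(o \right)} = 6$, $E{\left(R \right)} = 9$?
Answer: $- \frac{2}{13} \approx -0.15385$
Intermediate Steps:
$m = -3$ ($m = -4 + 1 = -3$)
$\frac{1}{E{\left(-10 \right)} - 48} \cdot 1 C{\left(m \right)} = \frac{1}{9 - 48} \cdot 1 \cdot 6 = \frac{1}{-39} \cdot 1 \cdot 6 = \left(- \frac{1}{39}\right) 1 \cdot 6 = \left(- \frac{1}{39}\right) 6 = - \frac{2}{13}$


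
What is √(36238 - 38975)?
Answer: I*√2737 ≈ 52.316*I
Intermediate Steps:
√(36238 - 38975) = √(-2737) = I*√2737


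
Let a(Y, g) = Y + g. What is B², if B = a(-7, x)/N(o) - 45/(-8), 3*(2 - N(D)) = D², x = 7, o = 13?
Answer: 2025/64 ≈ 31.641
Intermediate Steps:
N(D) = 2 - D²/3
B = 45/8 (B = (-7 + 7)/(2 - ⅓*13²) - 45/(-8) = 0/(2 - ⅓*169) - 45*(-⅛) = 0/(2 - 169/3) + 45/8 = 0/(-163/3) + 45/8 = 0*(-3/163) + 45/8 = 0 + 45/8 = 45/8 ≈ 5.6250)
B² = (45/8)² = 2025/64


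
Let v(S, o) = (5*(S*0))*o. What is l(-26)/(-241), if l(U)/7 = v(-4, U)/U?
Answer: 0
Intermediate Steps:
v(S, o) = 0 (v(S, o) = (5*0)*o = 0*o = 0)
l(U) = 0 (l(U) = 7*(0/U) = 7*0 = 0)
l(-26)/(-241) = 0/(-241) = 0*(-1/241) = 0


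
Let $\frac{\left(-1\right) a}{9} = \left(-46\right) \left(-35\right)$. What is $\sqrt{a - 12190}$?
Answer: $2 i \sqrt{6670} \approx 163.34 i$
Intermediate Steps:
$a = -14490$ ($a = - 9 \left(\left(-46\right) \left(-35\right)\right) = \left(-9\right) 1610 = -14490$)
$\sqrt{a - 12190} = \sqrt{-14490 - 12190} = \sqrt{-26680} = 2 i \sqrt{6670}$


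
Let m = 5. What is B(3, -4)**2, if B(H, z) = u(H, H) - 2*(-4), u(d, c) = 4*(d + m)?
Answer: 1600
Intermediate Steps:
u(d, c) = 20 + 4*d (u(d, c) = 4*(d + 5) = 4*(5 + d) = 20 + 4*d)
B(H, z) = 28 + 4*H (B(H, z) = (20 + 4*H) - 2*(-4) = (20 + 4*H) + 8 = 28 + 4*H)
B(3, -4)**2 = (28 + 4*3)**2 = (28 + 12)**2 = 40**2 = 1600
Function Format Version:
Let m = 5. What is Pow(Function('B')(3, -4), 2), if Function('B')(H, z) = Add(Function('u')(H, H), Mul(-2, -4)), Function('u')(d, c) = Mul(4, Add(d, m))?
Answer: 1600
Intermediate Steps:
Function('u')(d, c) = Add(20, Mul(4, d)) (Function('u')(d, c) = Mul(4, Add(d, 5)) = Mul(4, Add(5, d)) = Add(20, Mul(4, d)))
Function('B')(H, z) = Add(28, Mul(4, H)) (Function('B')(H, z) = Add(Add(20, Mul(4, H)), Mul(-2, -4)) = Add(Add(20, Mul(4, H)), 8) = Add(28, Mul(4, H)))
Pow(Function('B')(3, -4), 2) = Pow(Add(28, Mul(4, 3)), 2) = Pow(Add(28, 12), 2) = Pow(40, 2) = 1600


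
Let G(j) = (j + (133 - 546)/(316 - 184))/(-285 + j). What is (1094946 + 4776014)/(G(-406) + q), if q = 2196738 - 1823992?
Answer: 535502003520/33998962157 ≈ 15.751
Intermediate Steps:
G(j) = (-413/132 + j)/(-285 + j) (G(j) = (j - 413/132)/(-285 + j) = (-413/132 + j)/(-285 + j))
q = 372746
(1094946 + 4776014)/(G(-406) + q) = (1094946 + 4776014)/((-413/132 - 406)/(-285 - 406) + 372746) = 5870960/(-54005/132/(-691) + 372746) = 5870960/(-1/691*(-54005/132) + 372746) = 5870960/(54005/91212 + 372746) = 5870960/(33998962157/91212) = 5870960*(91212/33998962157) = 535502003520/33998962157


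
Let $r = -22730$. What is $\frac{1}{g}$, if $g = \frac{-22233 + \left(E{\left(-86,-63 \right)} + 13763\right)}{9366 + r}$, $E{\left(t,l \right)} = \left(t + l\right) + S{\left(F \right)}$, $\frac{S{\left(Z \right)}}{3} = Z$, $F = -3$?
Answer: $\frac{3341}{2157} \approx 1.5489$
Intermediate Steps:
$S{\left(Z \right)} = 3 Z$
$E{\left(t,l \right)} = -9 + l + t$ ($E{\left(t,l \right)} = \left(t + l\right) + 3 \left(-3\right) = \left(l + t\right) - 9 = -9 + l + t$)
$g = \frac{2157}{3341}$ ($g = \frac{-22233 + \left(\left(-9 - 63 - 86\right) + 13763\right)}{9366 - 22730} = \frac{-22233 + \left(-158 + 13763\right)}{-13364} = \left(-22233 + 13605\right) \left(- \frac{1}{13364}\right) = \left(-8628\right) \left(- \frac{1}{13364}\right) = \frac{2157}{3341} \approx 0.64561$)
$\frac{1}{g} = \frac{1}{\frac{2157}{3341}} = \frac{3341}{2157}$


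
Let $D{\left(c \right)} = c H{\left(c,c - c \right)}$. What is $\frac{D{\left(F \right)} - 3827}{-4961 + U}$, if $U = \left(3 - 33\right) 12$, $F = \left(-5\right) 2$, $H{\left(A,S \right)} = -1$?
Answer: $\frac{3817}{5321} \approx 0.71735$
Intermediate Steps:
$F = -10$
$U = -360$ ($U = \left(-30\right) 12 = -360$)
$D{\left(c \right)} = - c$ ($D{\left(c \right)} = c \left(-1\right) = - c$)
$\frac{D{\left(F \right)} - 3827}{-4961 + U} = \frac{\left(-1\right) \left(-10\right) - 3827}{-4961 - 360} = \frac{10 - 3827}{-5321} = \left(-3817\right) \left(- \frac{1}{5321}\right) = \frac{3817}{5321}$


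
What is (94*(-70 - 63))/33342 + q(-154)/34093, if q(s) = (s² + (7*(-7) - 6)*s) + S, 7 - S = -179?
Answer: 326558269/568364403 ≈ 0.57456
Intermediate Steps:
S = 186 (S = 7 - 1*(-179) = 7 + 179 = 186)
q(s) = 186 + s² - 55*s (q(s) = (s² + (7*(-7) - 6)*s) + 186 = (s² + (-49 - 6)*s) + 186 = (s² - 55*s) + 186 = 186 + s² - 55*s)
(94*(-70 - 63))/33342 + q(-154)/34093 = (94*(-70 - 63))/33342 + (186 + (-154)² - 55*(-154))/34093 = (94*(-133))*(1/33342) + (186 + 23716 + 8470)*(1/34093) = -12502*1/33342 + 32372*(1/34093) = -6251/16671 + 32372/34093 = 326558269/568364403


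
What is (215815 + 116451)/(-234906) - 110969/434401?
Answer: -5011881370/3001276509 ≈ -1.6699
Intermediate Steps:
(215815 + 116451)/(-234906) - 110969/434401 = 332266*(-1/234906) - 110969*1/434401 = -166133/117453 - 110969/434401 = -5011881370/3001276509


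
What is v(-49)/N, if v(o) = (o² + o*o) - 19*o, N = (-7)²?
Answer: 117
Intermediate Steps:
N = 49
v(o) = -19*o + 2*o² (v(o) = (o² + o²) - 19*o = 2*o² - 19*o = -19*o + 2*o²)
v(-49)/N = -49*(-19 + 2*(-49))/49 = -49*(-19 - 98)*(1/49) = -49*(-117)*(1/49) = 5733*(1/49) = 117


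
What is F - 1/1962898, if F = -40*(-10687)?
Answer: 839099637039/1962898 ≈ 4.2748e+5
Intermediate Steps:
F = 427480
F - 1/1962898 = 427480 - 1/1962898 = 839099637039/1962898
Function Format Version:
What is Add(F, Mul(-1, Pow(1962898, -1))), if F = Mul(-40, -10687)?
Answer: Rational(839099637039, 1962898) ≈ 4.2748e+5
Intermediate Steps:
F = 427480
Add(F, Mul(-1, Pow(1962898, -1))) = Add(427480, Mul(-1, Pow(1962898, -1))) = Add(427480, Mul(-1, Rational(1, 1962898))) = Add(427480, Rational(-1, 1962898)) = Rational(839099637039, 1962898)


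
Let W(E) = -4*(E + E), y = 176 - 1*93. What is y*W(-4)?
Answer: 2656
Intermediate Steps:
y = 83 (y = 176 - 93 = 83)
W(E) = -8*E
y*W(-4) = 83*(-8*(-4)) = 83*32 = 2656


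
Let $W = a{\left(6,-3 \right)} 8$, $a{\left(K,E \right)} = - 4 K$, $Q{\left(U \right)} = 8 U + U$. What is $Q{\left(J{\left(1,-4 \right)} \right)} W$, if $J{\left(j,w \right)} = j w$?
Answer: $6912$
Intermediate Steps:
$Q{\left(U \right)} = 9 U$
$W = -192$ ($W = \left(-4\right) 6 \cdot 8 = \left(-24\right) 8 = -192$)
$Q{\left(J{\left(1,-4 \right)} \right)} W = 9 \cdot 1 \left(-4\right) \left(-192\right) = 9 \left(-4\right) \left(-192\right) = \left(-36\right) \left(-192\right) = 6912$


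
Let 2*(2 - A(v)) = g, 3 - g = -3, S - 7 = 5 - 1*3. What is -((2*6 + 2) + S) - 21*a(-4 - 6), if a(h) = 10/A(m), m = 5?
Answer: 187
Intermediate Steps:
S = 9 (S = 7 + (5 - 1*3) = 7 + (5 - 3) = 7 + 2 = 9)
g = 6 (g = 3 - 1*(-3) = 3 + 3 = 6)
A(v) = -1 (A(v) = 2 - 1/2*6 = 2 - 3 = -1)
a(h) = -10 (a(h) = 10/(-1) = 10*(-1) = -10)
-((2*6 + 2) + S) - 21*a(-4 - 6) = -((2*6 + 2) + 9) - 21*(-10) = -((12 + 2) + 9) + 210 = -(14 + 9) + 210 = -1*23 + 210 = -23 + 210 = 187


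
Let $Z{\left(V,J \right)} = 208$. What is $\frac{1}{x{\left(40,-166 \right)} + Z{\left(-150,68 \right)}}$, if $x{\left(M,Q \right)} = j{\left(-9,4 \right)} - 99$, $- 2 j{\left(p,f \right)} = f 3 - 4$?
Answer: $\frac{1}{105} \approx 0.0095238$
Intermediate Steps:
$j{\left(p,f \right)} = 2 - \frac{3 f}{2}$ ($j{\left(p,f \right)} = - \frac{f 3 - 4}{2} = - \frac{3 f - 4}{2} = - \frac{-4 + 3 f}{2} = 2 - \frac{3 f}{2}$)
$x{\left(M,Q \right)} = -103$ ($x{\left(M,Q \right)} = \left(2 - 6\right) - 99 = -4 - 99 = -103$)
$\frac{1}{x{\left(40,-166 \right)} + Z{\left(-150,68 \right)}} = \frac{1}{-103 + 208} = \frac{1}{105}$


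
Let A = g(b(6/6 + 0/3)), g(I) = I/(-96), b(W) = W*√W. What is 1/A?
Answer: -96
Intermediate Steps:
b(W) = W^(3/2)
g(I) = -I/96 (g(I) = I*(-1/96) = -I/96)
A = -1/96 (A = -(6/6 + 0/3)^(3/2)/96 = -(6*(⅙) + 0*(⅓))^(3/2)/96 = -(1 + 0)^(3/2)/96 = -1^(3/2)/96 = -1/96*1 = -1/96 ≈ -0.010417)
1/A = 1/(-1/96) = -96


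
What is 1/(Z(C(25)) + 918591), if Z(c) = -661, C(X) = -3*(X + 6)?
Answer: 1/917930 ≈ 1.0894e-6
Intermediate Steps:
C(X) = -18 - 3*X (C(X) = -3*(6 + X) = -18 - 3*X)
1/(Z(C(25)) + 918591) = 1/(-661 + 918591) = 1/917930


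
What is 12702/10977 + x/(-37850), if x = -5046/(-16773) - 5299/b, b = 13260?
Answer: 11880938104234351/10267419573879000 ≈ 1.1572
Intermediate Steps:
x = -7323389/74136660 (x = -5046/(-16773) - 5299/13260 = -5046*(-1/16773) - 5299*1/13260 = 1682/5591 - 5299/13260 = -7323389/74136660 ≈ -0.098782)
12702/10977 + x/(-37850) = 12702/10977 - 7323389/74136660/(-37850) = 12702*(1/10977) - 7323389/74136660*(-1/37850) = 4234/3659 + 7323389/2806072581000 = 11880938104234351/10267419573879000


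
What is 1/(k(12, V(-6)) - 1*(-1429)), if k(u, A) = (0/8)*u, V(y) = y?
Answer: 1/1429 ≈ 0.00069979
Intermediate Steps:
k(u, A) = 0 (k(u, A) = (0*(1/8))*u = 0*u = 0)
1/(k(12, V(-6)) - 1*(-1429)) = 1/(0 - 1*(-1429)) = 1/(0 + 1429) = 1/1429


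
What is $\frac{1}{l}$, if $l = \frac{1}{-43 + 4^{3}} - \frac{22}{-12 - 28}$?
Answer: $\frac{420}{251} \approx 1.6733$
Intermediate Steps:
$l = \frac{251}{420}$ ($l = \frac{1}{-43 + 64} - \frac{22}{-40} = \frac{1}{21} - - \frac{11}{20} = \frac{1}{21} + \frac{11}{20} = \frac{251}{420} \approx 0.59762$)
$\frac{1}{l} = \frac{1}{\frac{251}{420}} = \frac{420}{251}$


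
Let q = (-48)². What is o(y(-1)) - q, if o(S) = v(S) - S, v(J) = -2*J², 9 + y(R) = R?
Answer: -2494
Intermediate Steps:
q = 2304
y(R) = -9 + R
o(S) = -S - 2*S² (o(S) = -2*S² - S = -S - 2*S²)
o(y(-1)) - q = (-9 - 1)*(-1 - 2*(-9 - 1)) - 1*2304 = -10*(-1 - 2*(-10)) - 2304 = -10*(-1 + 20) - 2304 = -10*19 - 2304 = -190 - 2304 = -2494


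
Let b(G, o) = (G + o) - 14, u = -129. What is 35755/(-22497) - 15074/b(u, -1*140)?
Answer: 329001113/6366651 ≈ 51.676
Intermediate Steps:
b(G, o) = -14 + G + o
35755/(-22497) - 15074/b(u, -1*140) = 35755/(-22497) - 15074/(-14 - 129 - 1*140) = 35755*(-1/22497) - 15074/(-14 - 129 - 140) = -35755/22497 - 15074/(-283) = -35755/22497 - 15074*(-1/283) = -35755/22497 + 15074/283 = 329001113/6366651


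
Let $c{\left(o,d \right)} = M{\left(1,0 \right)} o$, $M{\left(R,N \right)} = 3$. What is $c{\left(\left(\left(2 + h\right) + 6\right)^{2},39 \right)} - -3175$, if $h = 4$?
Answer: $3607$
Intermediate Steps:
$c{\left(o,d \right)} = 3 o$
$c{\left(\left(\left(2 + h\right) + 6\right)^{2},39 \right)} - -3175 = 3 \left(\left(2 + 4\right) + 6\right)^{2} - -3175 = 3 \left(6 + 6\right)^{2} + 3175 = 3 \cdot 12^{2} + 3175 = 3 \cdot 144 + 3175 = 432 + 3175 = 3607$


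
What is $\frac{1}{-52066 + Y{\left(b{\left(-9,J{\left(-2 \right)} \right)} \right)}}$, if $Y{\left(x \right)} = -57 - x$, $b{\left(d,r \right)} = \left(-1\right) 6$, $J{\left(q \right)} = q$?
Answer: $- \frac{1}{52117} \approx -1.9188 \cdot 10^{-5}$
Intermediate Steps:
$b{\left(d,r \right)} = -6$
$\frac{1}{-52066 + Y{\left(b{\left(-9,J{\left(-2 \right)} \right)} \right)}} = \frac{1}{-52066 - 51} = \frac{1}{-52117} = - \frac{1}{52117}$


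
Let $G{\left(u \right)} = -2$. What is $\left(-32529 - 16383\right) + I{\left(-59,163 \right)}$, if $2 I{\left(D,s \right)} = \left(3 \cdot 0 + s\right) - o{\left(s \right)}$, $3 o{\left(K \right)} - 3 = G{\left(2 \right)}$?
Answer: $- \frac{146492}{3} \approx -48831.0$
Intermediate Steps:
$o{\left(K \right)} = \frac{1}{3}$ ($o{\left(K \right)} = 1 + \frac{1}{3} \left(-2\right) = 1 - \frac{2}{3} = \frac{1}{3}$)
$I{\left(D,s \right)} = - \frac{1}{6} + \frac{s}{2}$ ($I{\left(D,s \right)} = \frac{\left(3 \cdot 0 + s\right) - \frac{1}{3}}{2} = \frac{\left(0 + s\right) - \frac{1}{3}}{2} = \frac{s - \frac{1}{3}}{2} = \frac{- \frac{1}{3} + s}{2} = - \frac{1}{6} + \frac{s}{2}$)
$\left(-32529 - 16383\right) + I{\left(-59,163 \right)} = \left(-32529 - 16383\right) + \left(- \frac{1}{6} + \frac{1}{2} \cdot 163\right) = -48912 + \left(- \frac{1}{6} + \frac{163}{2}\right) = -48912 + \frac{244}{3} = - \frac{146492}{3}$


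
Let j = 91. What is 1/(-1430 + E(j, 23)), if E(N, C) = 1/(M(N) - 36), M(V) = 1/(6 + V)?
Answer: -3491/4992227 ≈ -0.00069929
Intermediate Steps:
E(N, C) = 1/(-36 + 1/(6 + N)) (E(N, C) = 1/(1/(6 + N) - 36) = 1/(-36 + 1/(6 + N)))
1/(-1430 + E(j, 23)) = 1/(-1430 + (-6 - 1*91)/(215 + 36*91)) = 1/(-1430 + (-6 - 91)/(215 + 3276)) = 1/(-1430 - 97/3491) = 1/(-4992227/3491) = -3491/4992227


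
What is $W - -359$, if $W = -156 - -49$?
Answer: $252$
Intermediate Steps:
$W = -107$ ($W = -156 + 49 = -107$)
$W - -359 = -107 - -359 = -107 + 359 = 252$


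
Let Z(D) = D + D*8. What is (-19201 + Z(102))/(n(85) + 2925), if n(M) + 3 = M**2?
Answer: -18283/10147 ≈ -1.8018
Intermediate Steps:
n(M) = -3 + M**2
Z(D) = 9*D (Z(D) = D + 8*D = 9*D)
(-19201 + Z(102))/(n(85) + 2925) = (-19201 + 9*102)/((-3 + 85**2) + 2925) = (-19201 + 918)/((-3 + 7225) + 2925) = -18283/(7222 + 2925) = -18283/10147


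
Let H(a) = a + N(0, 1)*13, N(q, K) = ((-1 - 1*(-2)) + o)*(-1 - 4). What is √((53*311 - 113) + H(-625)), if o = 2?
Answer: 5*√622 ≈ 124.70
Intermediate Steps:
N(q, K) = -15 (N(q, K) = ((-1 - 1*(-2)) + 2)*(-1 - 4) = ((-1 + 2) + 2)*(-5) = (1 + 2)*(-5) = 3*(-5) = -15)
H(a) = -195 + a (H(a) = a - 15*13 = a - 195 = -195 + a)
√((53*311 - 113) + H(-625)) = √((53*311 - 113) + (-195 - 625)) = √((16483 - 113) - 820) = √(16370 - 820) = √15550 = 5*√622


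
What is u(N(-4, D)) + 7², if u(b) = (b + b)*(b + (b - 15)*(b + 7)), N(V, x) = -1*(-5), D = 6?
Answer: -1101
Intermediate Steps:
N(V, x) = 5
u(b) = 2*b*(b + (-15 + b)*(7 + b)) (u(b) = (2*b)*(b + (-15 + b)*(7 + b)) = 2*b*(b + (-15 + b)*(7 + b)))
u(N(-4, D)) + 7² = 2*5*(-105 + 5² - 7*5) + 7² = 2*5*(-105 + 25 - 35) + 49 = 2*5*(-115) + 49 = -1150 + 49 = -1101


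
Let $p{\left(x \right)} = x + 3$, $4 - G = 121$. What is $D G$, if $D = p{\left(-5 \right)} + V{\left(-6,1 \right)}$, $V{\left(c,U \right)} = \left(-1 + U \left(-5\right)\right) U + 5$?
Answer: $351$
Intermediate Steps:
$G = -117$ ($G = 4 - 121 = -117$)
$p{\left(x \right)} = 3 + x$
$V{\left(c,U \right)} = 5 + U \left(-1 - 5 U\right)$ ($V{\left(c,U \right)} = \left(-1 - 5 U\right) U + 5 = U \left(-1 - 5 U\right) + 5 = 5 + U \left(-1 - 5 U\right)$)
$D = -3$ ($D = \left(3 - 5\right) - \left(-4 + 5\right) = -2 - 1 = -3$)
$D G = \left(-3\right) \left(-117\right) = 351$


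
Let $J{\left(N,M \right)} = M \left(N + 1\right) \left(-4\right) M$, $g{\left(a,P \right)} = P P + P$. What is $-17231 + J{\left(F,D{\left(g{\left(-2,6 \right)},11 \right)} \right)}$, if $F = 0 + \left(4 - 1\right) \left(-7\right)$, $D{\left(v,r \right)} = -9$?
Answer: $-10751$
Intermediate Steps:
$g{\left(a,P \right)} = P + P^{2}$ ($g{\left(a,P \right)} = P^{2} + P = P + P^{2}$)
$F = -21$ ($F = 0 + 3 \left(-7\right) = 0 - 21 = -21$)
$J{\left(N,M \right)} = - 4 M^{2} \left(1 + N\right)$ ($J{\left(N,M \right)} = M \left(1 + N\right) \left(-4\right) M = - 4 M \left(1 + N\right) M = - 4 M^{2} \left(1 + N\right)$)
$-17231 + J{\left(F,D{\left(g{\left(-2,6 \right)},11 \right)} \right)} = -17231 + 4 \left(-9\right)^{2} \left(-1 - -21\right) = -17231 + 4 \cdot 81 \left(-1 + 21\right) = -17231 + 4 \cdot 81 \cdot 20 = -17231 + 6480 = -10751$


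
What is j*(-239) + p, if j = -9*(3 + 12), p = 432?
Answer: 32697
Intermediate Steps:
j = -135 (j = -9*15 = -135)
j*(-239) + p = -135*(-239) + 432 = 32265 + 432 = 32697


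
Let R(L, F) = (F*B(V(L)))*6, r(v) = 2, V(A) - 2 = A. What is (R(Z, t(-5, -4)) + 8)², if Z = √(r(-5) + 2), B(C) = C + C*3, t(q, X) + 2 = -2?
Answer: 141376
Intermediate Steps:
t(q, X) = -4 (t(q, X) = -2 - 2 = -4)
V(A) = 2 + A
B(C) = 4*C (B(C) = C + 3*C = 4*C)
Z = 2 (Z = √(2 + 2) = √4 = 2)
R(L, F) = 6*F*(8 + 4*L) (R(L, F) = (F*(4*(2 + L)))*6 = (F*(8 + 4*L))*6 = 6*F*(8 + 4*L))
(R(Z, t(-5, -4)) + 8)² = (24*(-4)*(2 + 2) + 8)² = (24*(-4)*4 + 8)² = (-384 + 8)² = (-376)² = 141376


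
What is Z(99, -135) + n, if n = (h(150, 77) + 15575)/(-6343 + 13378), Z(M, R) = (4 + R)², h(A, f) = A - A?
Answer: 3449806/201 ≈ 17163.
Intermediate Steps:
h(A, f) = 0
n = 445/201 (n = (0 + 15575)/(-6343 + 13378) = 15575/7035 = 15575*(1/7035) = 445/201 ≈ 2.2139)
Z(99, -135) + n = (4 - 135)² + 445/201 = (-131)² + 445/201 = 17161 + 445/201 = 3449806/201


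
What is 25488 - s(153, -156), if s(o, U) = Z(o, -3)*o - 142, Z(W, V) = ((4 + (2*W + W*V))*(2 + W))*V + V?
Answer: -10574516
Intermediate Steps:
Z(W, V) = V + V*(2 + W)*(4 + 2*W + V*W) (Z(W, V) = ((4 + (2*W + V*W))*(2 + W))*V + V = ((4 + 2*W + V*W)*(2 + W))*V + V = ((2 + W)*(4 + 2*W + V*W))*V + V = V*(2 + W)*(4 + 2*W + V*W) + V = V + V*(2 + W)*(4 + 2*W + V*W))
s(o, U) = -142 + o*(-27 - 6*o + 3*o²) (s(o, U) = (-3*(9 + 2*o² + 8*o - 3*o² + 2*(-3)*o))*o - 142 = (-3*(9 + 2*o² + 8*o - 3*o² - 6*o))*o - 142 = (-3*(9 - o² + 2*o))*o - 142 = (-27 - 6*o + 3*o²)*o - 142 = o*(-27 - 6*o + 3*o²) - 142 = -142 + o*(-27 - 6*o + 3*o²))
25488 - s(153, -156) = 25488 - (-142 - 3*153*(9 - 1*153² + 2*153)) = 25488 - (-142 - 3*153*(9 - 1*23409 + 306)) = 25488 - (-142 - 3*153*(9 - 23409 + 306)) = 25488 - (-142 - 3*153*(-23094)) = 25488 - (-142 + 10600146) = 25488 - 1*10600004 = 25488 - 10600004 = -10574516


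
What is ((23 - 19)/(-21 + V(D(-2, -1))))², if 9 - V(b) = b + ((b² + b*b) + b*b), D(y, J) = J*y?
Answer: 4/169 ≈ 0.023669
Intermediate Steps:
V(b) = 9 - b - 3*b² (V(b) = 9 - (b + ((b² + b*b) + b*b)) = 9 - (b + ((b² + b²) + b²)) = 9 - (b + (2*b² + b²)) = 9 - (b + 3*b²) = 9 + (-b - 3*b²) = 9 - b - 3*b²)
((23 - 19)/(-21 + V(D(-2, -1))))² = ((23 - 19)/(-21 + (9 - (-1)*(-2) - 3*(-1*(-2))²)))² = (4/(-21 + (9 - 1*2 - 3*2²)))² = (4/(-21 + (9 - 2 - 3*4)))² = (4/(-21 + (9 - 2 - 12)))² = (4/(-21 - 5))² = (4/(-26))² = (4*(-1/26))² = (-2/13)² = 4/169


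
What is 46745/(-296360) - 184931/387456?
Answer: -1822944547/2870661504 ≈ -0.63503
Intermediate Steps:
46745/(-296360) - 184931/387456 = 46745*(-1/296360) - 184931*1/387456 = -9349/59272 - 184931/387456 = -1822944547/2870661504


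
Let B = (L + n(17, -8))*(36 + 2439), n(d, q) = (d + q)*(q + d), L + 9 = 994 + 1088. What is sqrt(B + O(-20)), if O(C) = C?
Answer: sqrt(5331130) ≈ 2308.9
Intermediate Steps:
L = 2073 (L = -9 + (994 + 1088) = -9 + 2082 = 2073)
n(d, q) = (d + q)**2 (n(d, q) = (d + q)*(d + q) = (d + q)**2)
B = 5331150 (B = (2073 + (17 - 8)**2)*(36 + 2439) = (2073 + 9**2)*2475 = (2073 + 81)*2475 = 2154*2475 = 5331150)
sqrt(B + O(-20)) = sqrt(5331150 - 20) = sqrt(5331130)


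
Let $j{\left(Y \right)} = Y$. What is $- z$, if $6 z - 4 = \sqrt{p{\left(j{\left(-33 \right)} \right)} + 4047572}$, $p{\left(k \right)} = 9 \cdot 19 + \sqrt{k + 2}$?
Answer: $- \frac{2}{3} - \frac{\sqrt{4047743 + i \sqrt{31}}}{6} \approx -335.98 - 0.00023062 i$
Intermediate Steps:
$p{\left(k \right)} = 171 + \sqrt{2 + k}$
$z = \frac{2}{3} + \frac{\sqrt{4047743 + i \sqrt{31}}}{6}$ ($z = \frac{2}{3} + \frac{\sqrt{\left(171 + \sqrt{2 - 33}\right) + 4047572}}{6} = \frac{2}{3} + \frac{\sqrt{\left(171 + \sqrt{-31}\right) + 4047572}}{6} = \frac{2}{3} + \frac{\sqrt{\left(171 + i \sqrt{31}\right) + 4047572}}{6} = \frac{2}{3} + \frac{\sqrt{4047743 + i \sqrt{31}}}{6} \approx 335.98 + 0.00023062 i$)
$- z = - (\frac{2}{3} + \frac{\sqrt{4047743 + i \sqrt{31}}}{6}) = - \frac{2}{3} - \frac{\sqrt{4047743 + i \sqrt{31}}}{6}$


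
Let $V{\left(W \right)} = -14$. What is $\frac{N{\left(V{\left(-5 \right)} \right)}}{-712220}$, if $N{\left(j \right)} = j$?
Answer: $\frac{7}{356110} \approx 1.9657 \cdot 10^{-5}$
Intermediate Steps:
$\frac{N{\left(V{\left(-5 \right)} \right)}}{-712220} = - \frac{14}{-712220} = \left(-14\right) \left(- \frac{1}{712220}\right) = \frac{7}{356110}$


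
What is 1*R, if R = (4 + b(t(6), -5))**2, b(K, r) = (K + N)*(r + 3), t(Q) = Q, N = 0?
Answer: 64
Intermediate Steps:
b(K, r) = K*(3 + r) (b(K, r) = (K + 0)*(r + 3) = K*(3 + r))
R = 64 (R = (4 + 6*(3 - 5))**2 = (4 + 6*(-2))**2 = (4 - 12)**2 = (-8)**2 = 64)
1*R = 1*64 = 64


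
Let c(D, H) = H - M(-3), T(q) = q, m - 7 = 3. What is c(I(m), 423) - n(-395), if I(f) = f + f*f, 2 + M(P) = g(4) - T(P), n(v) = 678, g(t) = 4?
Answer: -260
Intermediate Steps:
m = 10 (m = 7 + 3 = 10)
M(P) = 2 - P (M(P) = -2 + (4 - P) = 2 - P)
I(f) = f + f**2
c(D, H) = -5 + H (c(D, H) = H - (2 - 1*(-3)) = H - (2 + 3) = H - 1*5 = H - 5 = -5 + H)
c(I(m), 423) - n(-395) = (-5 + 423) - 1*678 = 418 - 678 = -260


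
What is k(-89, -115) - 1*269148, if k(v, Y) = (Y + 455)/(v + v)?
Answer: -23954342/89 ≈ -2.6915e+5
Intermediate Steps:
k(v, Y) = (455 + Y)/(2*v) (k(v, Y) = (455 + Y)/((2*v)) = (455 + Y)*(1/(2*v)) = (455 + Y)/(2*v))
k(-89, -115) - 1*269148 = (½)*(455 - 115)/(-89) - 1*269148 = (½)*(-1/89)*340 - 269148 = -170/89 - 269148 = -23954342/89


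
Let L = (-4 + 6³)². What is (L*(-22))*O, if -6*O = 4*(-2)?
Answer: -3955072/3 ≈ -1.3184e+6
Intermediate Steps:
O = 4/3 (O = -2*(-2)/3 = -⅙*(-8) = 4/3 ≈ 1.3333)
L = 44944 (L = (-4 + 216)² = 212² = 44944)
(L*(-22))*O = (44944*(-22))*(4/3) = -988768*4/3 = -3955072/3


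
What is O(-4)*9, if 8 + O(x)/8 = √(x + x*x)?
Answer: -576 + 144*√3 ≈ -326.58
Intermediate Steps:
O(x) = -64 + 8*√(x + x²) (O(x) = -64 + 8*√(x + x*x) = -64 + 8*√(x + x²))
O(-4)*9 = (-64 + 8*√(-4*(1 - 4)))*9 = (-64 + 8*√(-4*(-3)))*9 = (-64 + 8*√12)*9 = (-64 + 8*(2*√3))*9 = (-64 + 16*√3)*9 = -576 + 144*√3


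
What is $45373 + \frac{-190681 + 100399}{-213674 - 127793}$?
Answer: $\frac{15493472473}{341467} \approx 45373.0$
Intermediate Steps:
$45373 + \frac{-190681 + 100399}{-213674 - 127793} = 45373 - \frac{90282}{-341467} = 45373 - - \frac{90282}{341467} = 45373 + \frac{90282}{341467} = \frac{15493472473}{341467}$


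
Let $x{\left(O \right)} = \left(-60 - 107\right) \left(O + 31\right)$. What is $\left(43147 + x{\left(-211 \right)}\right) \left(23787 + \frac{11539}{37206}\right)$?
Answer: $\frac{64790439599827}{37206} \approx 1.7414 \cdot 10^{9}$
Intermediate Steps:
$x{\left(O \right)} = -5177 - 167 O$ ($x{\left(O \right)} = - 167 \left(31 + O\right) = -5177 - 167 O$)
$\left(43147 + x{\left(-211 \right)}\right) \left(23787 + \frac{11539}{37206}\right) = \left(43147 - -30060\right) \left(23787 + \frac{11539}{37206}\right) = \left(43147 + \left(-5177 + 35237\right)\right) \left(23787 + 11539 \cdot \frac{1}{37206}\right) = \left(43147 + 30060\right) \left(23787 + \frac{11539}{37206}\right) = 73207 \cdot \frac{885030661}{37206} = \frac{64790439599827}{37206}$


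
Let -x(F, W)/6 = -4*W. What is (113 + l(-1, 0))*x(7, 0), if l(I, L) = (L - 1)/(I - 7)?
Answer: 0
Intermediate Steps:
l(I, L) = (-1 + L)/(-7 + I)
x(F, W) = 24*W (x(F, W) = -(-24)*W = 24*W)
(113 + l(-1, 0))*x(7, 0) = (113 + (-1 + 0)/(-7 - 1))*(24*0) = (113 - 1/(-8))*0 = (113 - ⅛*(-1))*0 = (113 + ⅛)*0 = (905/8)*0 = 0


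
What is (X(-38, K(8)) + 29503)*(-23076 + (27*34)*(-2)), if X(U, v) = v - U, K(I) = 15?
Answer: -736299072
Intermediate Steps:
(X(-38, K(8)) + 29503)*(-23076 + (27*34)*(-2)) = ((15 - 1*(-38)) + 29503)*(-23076 + (27*34)*(-2)) = ((15 + 38) + 29503)*(-23076 + 918*(-2)) = (53 + 29503)*(-23076 - 1836) = 29556*(-24912) = -736299072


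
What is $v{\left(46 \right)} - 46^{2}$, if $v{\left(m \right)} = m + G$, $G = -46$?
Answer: $-2116$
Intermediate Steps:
$v{\left(m \right)} = -46 + m$ ($v{\left(m \right)} = m - 46 = -46 + m$)
$v{\left(46 \right)} - 46^{2} = \left(-46 + 46\right) - 46^{2} = 0 - 2116 = -2116$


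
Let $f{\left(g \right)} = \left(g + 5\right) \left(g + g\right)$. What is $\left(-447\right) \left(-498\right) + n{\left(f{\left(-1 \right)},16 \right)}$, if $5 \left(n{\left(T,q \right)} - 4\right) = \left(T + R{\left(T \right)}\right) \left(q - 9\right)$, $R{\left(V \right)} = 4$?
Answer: $\frac{1113022}{5} \approx 2.226 \cdot 10^{5}$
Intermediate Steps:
$f{\left(g \right)} = 2 g \left(5 + g\right)$ ($f{\left(g \right)} = \left(5 + g\right) 2 g = 2 g \left(5 + g\right)$)
$n{\left(T,q \right)} = 4 + \frac{\left(-9 + q\right) \left(4 + T\right)}{5}$ ($n{\left(T,q \right)} = 4 + \frac{\left(T + 4\right) \left(q - 9\right)}{5} = 4 + \frac{\left(4 + T\right) \left(q + \left(-9 + 0\right)\right)}{5} = 4 + \frac{\left(4 + T\right) \left(q - 9\right)}{5} = 4 + \frac{\left(4 + T\right) \left(-9 + q\right)}{5} = 4 + \frac{\left(-9 + q\right) \left(4 + T\right)}{5}$)
$\left(-447\right) \left(-498\right) + n{\left(f{\left(-1 \right)},16 \right)} = \left(-447\right) \left(-498\right) + \left(- \frac{16}{5} - \frac{9 \cdot 2 \left(-1\right) \left(5 - 1\right)}{5} + \frac{4}{5} \cdot 16 + \frac{1}{5} \cdot 2 \left(-1\right) \left(5 - 1\right) 16\right) = 222606 + \left(- \frac{16}{5} - \frac{9 \cdot 2 \left(-1\right) 4}{5} + \frac{64}{5} + \frac{1}{5} \cdot 2 \left(-1\right) 4 \cdot 16\right) = 222606 + \left(- \frac{16}{5} - - \frac{72}{5} + \frac{64}{5} + \frac{1}{5} \left(-8\right) 16\right) = 222606 + \left(- \frac{16}{5} + \frac{72}{5} + \frac{64}{5} - \frac{128}{5}\right) = 222606 - \frac{8}{5} = \frac{1113022}{5}$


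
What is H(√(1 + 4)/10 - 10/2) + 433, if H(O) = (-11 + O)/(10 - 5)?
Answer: 2149/5 + √5/50 ≈ 429.84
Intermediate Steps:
H(O) = -11/5 + O/5 (H(O) = (-11 + O)/5 = (-11 + O)*(⅕) = -11/5 + O/5)
H(√(1 + 4)/10 - 10/2) + 433 = (-11/5 + (√(1 + 4)/10 - 10/2)/5) + 433 = (-11/5 + (√5*(⅒) - 10*½)/5) + 433 = (-11/5 + (√5/10 - 5)/5) + 433 = (-11/5 + (-5 + √5/10)/5) + 433 = (-11/5 + (-1 + √5/50)) + 433 = (-16/5 + √5/50) + 433 = 2149/5 + √5/50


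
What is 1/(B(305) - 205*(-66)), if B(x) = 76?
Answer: 1/13606 ≈ 7.3497e-5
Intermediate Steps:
1/(B(305) - 205*(-66)) = 1/(76 - 205*(-66)) = 1/(76 + 13530) = 1/13606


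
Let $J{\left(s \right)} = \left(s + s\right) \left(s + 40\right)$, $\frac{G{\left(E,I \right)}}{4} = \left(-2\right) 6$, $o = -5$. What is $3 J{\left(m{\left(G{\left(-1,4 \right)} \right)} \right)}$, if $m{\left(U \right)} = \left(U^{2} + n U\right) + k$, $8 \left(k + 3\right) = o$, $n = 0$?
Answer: $\frac{1033678107}{32} \approx 3.2302 \cdot 10^{7}$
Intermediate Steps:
$k = - \frac{29}{8}$ ($k = -3 + \frac{1}{8} \left(-5\right) = -3 - \frac{5}{8} = - \frac{29}{8} \approx -3.625$)
$G{\left(E,I \right)} = -48$ ($G{\left(E,I \right)} = 4 \left(\left(-2\right) 6\right) = 4 \left(-12\right) = -48$)
$m{\left(U \right)} = - \frac{29}{8} + U^{2}$ ($m{\left(U \right)} = \left(U^{2} + 0 U\right) - \frac{29}{8} = \left(U^{2} + 0\right) - \frac{29}{8} = U^{2} - \frac{29}{8} = - \frac{29}{8} + U^{2}$)
$J{\left(s \right)} = 2 s \left(40 + s\right)$
$3 J{\left(m{\left(G{\left(-1,4 \right)} \right)} \right)} = 3 \cdot 2 \left(- \frac{29}{8} + \left(-48\right)^{2}\right) \left(40 - \left(\frac{29}{8} - \left(-48\right)^{2}\right)\right) = 3 \cdot 2 \left(- \frac{29}{8} + 2304\right) \left(40 + \left(- \frac{29}{8} + 2304\right)\right) = 3 \cdot 2 \cdot \frac{18403}{8} \left(40 + \frac{18403}{8}\right) = 3 \cdot 2 \cdot \frac{18403}{8} \cdot \frac{18723}{8} = 3 \cdot \frac{344559369}{32} = \frac{1033678107}{32}$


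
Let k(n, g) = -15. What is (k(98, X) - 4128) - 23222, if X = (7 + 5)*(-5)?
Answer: -27365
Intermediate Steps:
X = -60 (X = 12*(-5) = -60)
(k(98, X) - 4128) - 23222 = (-15 - 4128) - 23222 = -4143 - 23222 = -27365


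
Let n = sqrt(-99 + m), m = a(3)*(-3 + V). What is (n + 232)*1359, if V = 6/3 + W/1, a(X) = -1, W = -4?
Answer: 315288 + 1359*I*sqrt(94) ≈ 3.1529e+5 + 13176.0*I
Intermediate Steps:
V = -2 (V = 6/3 - 4/1 = 6*(1/3) - 4*1 = 2 - 4 = -2)
m = 5 (m = -(-3 - 2) = -1*(-5) = 5)
n = I*sqrt(94) (n = sqrt(-99 + 5) = sqrt(-94) = I*sqrt(94) ≈ 9.6954*I)
(n + 232)*1359 = (I*sqrt(94) + 232)*1359 = (232 + I*sqrt(94))*1359 = 315288 + 1359*I*sqrt(94)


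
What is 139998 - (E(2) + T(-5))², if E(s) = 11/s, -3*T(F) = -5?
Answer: 5038079/36 ≈ 1.3995e+5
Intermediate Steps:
T(F) = 5/3 (T(F) = -⅓*(-5) = 5/3)
139998 - (E(2) + T(-5))² = 139998 - (11/2 + 5/3)² = 139998 - (43/6)² = 139998 - 1*1849/36 = 139998 - 1849/36 = 5038079/36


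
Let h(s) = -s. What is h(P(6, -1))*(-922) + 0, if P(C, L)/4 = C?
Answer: 22128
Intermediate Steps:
P(C, L) = 4*C
h(P(6, -1))*(-922) + 0 = -4*6*(-922) + 0 = -1*24*(-922) + 0 = -24*(-922) + 0 = 22128 + 0 = 22128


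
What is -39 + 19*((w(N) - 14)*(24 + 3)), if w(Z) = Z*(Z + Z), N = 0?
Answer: -7221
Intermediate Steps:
w(Z) = 2*Z² (w(Z) = Z*(2*Z) = 2*Z²)
-39 + 19*((w(N) - 14)*(24 + 3)) = -39 + 19*((2*0² - 14)*(24 + 3)) = -39 + 19*((2*0 - 14)*27) = -39 + 19*((0 - 14)*27) = -39 + 19*(-14*27) = -39 + 19*(-378) = -39 - 7182 = -7221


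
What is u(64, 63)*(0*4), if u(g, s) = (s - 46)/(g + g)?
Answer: 0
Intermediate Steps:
u(g, s) = (-46 + s)/(2*g) (u(g, s) = (-46 + s)/((2*g)) = (-46 + s)*(1/(2*g)) = (-46 + s)/(2*g))
u(64, 63)*(0*4) = ((½)*(-46 + 63)/64)*(0*4) = ((½)*(1/64)*17)*0 = (17/128)*0 = 0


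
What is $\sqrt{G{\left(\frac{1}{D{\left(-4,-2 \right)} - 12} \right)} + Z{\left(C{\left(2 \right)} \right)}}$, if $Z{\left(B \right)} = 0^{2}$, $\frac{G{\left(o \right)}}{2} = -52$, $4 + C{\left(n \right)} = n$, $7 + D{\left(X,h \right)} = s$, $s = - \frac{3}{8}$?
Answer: $2 i \sqrt{26} \approx 10.198 i$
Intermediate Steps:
$s = - \frac{3}{8}$ ($s = \left(-3\right) \frac{1}{8} = - \frac{3}{8} \approx -0.375$)
$D{\left(X,h \right)} = - \frac{59}{8}$ ($D{\left(X,h \right)} = -7 - \frac{3}{8} = - \frac{59}{8}$)
$C{\left(n \right)} = -4 + n$
$G{\left(o \right)} = -104$ ($G{\left(o \right)} = 2 \left(-52\right) = -104$)
$Z{\left(B \right)} = 0$
$\sqrt{G{\left(\frac{1}{D{\left(-4,-2 \right)} - 12} \right)} + Z{\left(C{\left(2 \right)} \right)}} = \sqrt{-104 + 0} = \sqrt{-104} = 2 i \sqrt{26}$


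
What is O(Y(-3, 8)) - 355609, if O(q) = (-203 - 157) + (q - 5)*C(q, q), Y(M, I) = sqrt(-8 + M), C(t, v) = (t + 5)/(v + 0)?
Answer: -355969 + 36*I*sqrt(11)/11 ≈ -3.5597e+5 + 10.854*I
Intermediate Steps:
C(t, v) = (5 + t)/v
O(q) = -360 + (-5 + q)*(5 + q)/q (O(q) = (-203 - 157) + (q - 5)*((5 + q)/q) = -360 + (-5 + q)*((5 + q)/q) = -360 + (-5 + q)*(5 + q)/q)
O(Y(-3, 8)) - 355609 = (-360 + sqrt(-8 - 3) - 25/sqrt(-8 - 3)) - 355609 = (-360 + sqrt(-11) - 25*(-I*sqrt(11)/11)) - 355609 = (-360 + I*sqrt(11) - 25*(-I*sqrt(11)/11)) - 355609 = (-360 + I*sqrt(11) - (-25)*I*sqrt(11)/11) - 355609 = (-360 + I*sqrt(11) + 25*I*sqrt(11)/11) - 355609 = (-360 + 36*I*sqrt(11)/11) - 355609 = -355969 + 36*I*sqrt(11)/11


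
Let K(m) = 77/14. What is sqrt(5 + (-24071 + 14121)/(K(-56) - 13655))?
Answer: sqrt(4269427105)/27299 ≈ 2.3935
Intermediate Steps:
K(m) = 11/2 (K(m) = 77*(1/14) = 11/2)
sqrt(5 + (-24071 + 14121)/(K(-56) - 13655)) = sqrt(5 + (-24071 + 14121)/(11/2 - 13655)) = sqrt(5 - 9950/(-27299/2)) = sqrt(5 - 9950*(-2/27299)) = sqrt(5 + 19900/27299) = sqrt(156395/27299) = sqrt(4269427105)/27299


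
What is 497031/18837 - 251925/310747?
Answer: 49901793644/1951180413 ≈ 25.575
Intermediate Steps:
497031/18837 - 251925/310747 = 497031*(1/18837) - 251925*1/310747 = 165677/6279 - 251925/310747 = 49901793644/1951180413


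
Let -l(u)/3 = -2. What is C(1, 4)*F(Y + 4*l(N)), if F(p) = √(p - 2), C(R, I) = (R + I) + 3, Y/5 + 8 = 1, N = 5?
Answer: 8*I*√13 ≈ 28.844*I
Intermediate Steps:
Y = -35 (Y = -40 + 5*1 = -40 + 5 = -35)
l(u) = 6 (l(u) = -3*(-2) = 6)
C(R, I) = 3 + I + R (C(R, I) = (I + R) + 3 = 3 + I + R)
F(p) = √(-2 + p)
C(1, 4)*F(Y + 4*l(N)) = (3 + 4 + 1)*√(-2 + (-35 + 4*6)) = 8*√(-2 + (-35 + 24)) = 8*√(-2 - 11) = 8*√(-13) = 8*(I*√13) = 8*I*√13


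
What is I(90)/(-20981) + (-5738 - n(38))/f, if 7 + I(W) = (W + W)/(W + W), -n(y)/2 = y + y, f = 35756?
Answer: -8356095/53585474 ≈ -0.15594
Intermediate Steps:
n(y) = -4*y (n(y) = -2*(y + y) = -4*y)
I(W) = -6 (I(W) = -7 + (W + W)/(W + W) = -7 + (2*W)/((2*W)) = -7 + (2*W)*(1/(2*W)) = -7 + 1 = -6)
I(90)/(-20981) + (-5738 - n(38))/f = -6/(-20981) + (-5738 - (-4)*38)/35756 = -6*(-1/20981) + (-5738 - 1*(-152))*(1/35756) = 6/20981 + (-5738 + 152)*(1/35756) = 6/20981 - 5586*1/35756 = 6/20981 - 399/2554 = -8356095/53585474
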